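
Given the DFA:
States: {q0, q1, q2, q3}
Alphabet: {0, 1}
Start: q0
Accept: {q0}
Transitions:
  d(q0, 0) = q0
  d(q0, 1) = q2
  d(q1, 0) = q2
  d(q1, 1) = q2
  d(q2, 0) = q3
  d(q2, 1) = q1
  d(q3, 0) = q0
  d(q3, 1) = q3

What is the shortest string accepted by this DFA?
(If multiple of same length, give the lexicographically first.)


BFS by string length (lex-first path to each state shown):
  len 0: q0<-""
Found accept state at length 0.

"" (empty string)


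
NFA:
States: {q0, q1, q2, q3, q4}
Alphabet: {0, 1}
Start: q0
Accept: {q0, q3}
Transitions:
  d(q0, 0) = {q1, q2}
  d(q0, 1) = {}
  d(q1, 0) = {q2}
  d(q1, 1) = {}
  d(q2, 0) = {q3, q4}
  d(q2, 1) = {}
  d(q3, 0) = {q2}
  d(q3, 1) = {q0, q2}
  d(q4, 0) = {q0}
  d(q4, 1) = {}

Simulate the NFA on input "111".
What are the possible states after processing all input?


Start: {q0}
  --1--> {}
  --1--> {}
  --1--> {}

{} (empty set, no valid transitions)


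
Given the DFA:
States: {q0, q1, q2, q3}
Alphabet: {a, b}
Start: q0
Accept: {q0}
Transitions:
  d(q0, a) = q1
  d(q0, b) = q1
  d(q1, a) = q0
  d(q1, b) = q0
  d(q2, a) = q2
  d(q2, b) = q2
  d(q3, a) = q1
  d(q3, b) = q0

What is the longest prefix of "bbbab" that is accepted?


Run the DFA, marking each prefix where the state is accepting:
  "" -> q0 [accept]
  "b" -> q1 [reject]
  "bb" -> q0 [accept]
  "bbb" -> q1 [reject]
  "bbba" -> q0 [accept]
  "bbbab" -> q1 [reject]

"bbba"


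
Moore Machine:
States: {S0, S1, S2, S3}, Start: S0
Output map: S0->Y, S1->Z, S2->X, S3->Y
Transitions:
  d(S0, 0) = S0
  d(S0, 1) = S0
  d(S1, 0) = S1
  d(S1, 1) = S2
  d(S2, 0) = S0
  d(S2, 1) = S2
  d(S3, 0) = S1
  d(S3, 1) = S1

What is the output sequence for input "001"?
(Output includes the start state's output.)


Start: S0 (output Y)
  --0--> S0 (output Y)
  --0--> S0 (output Y)
  --1--> S0 (output Y)

"YYYY"


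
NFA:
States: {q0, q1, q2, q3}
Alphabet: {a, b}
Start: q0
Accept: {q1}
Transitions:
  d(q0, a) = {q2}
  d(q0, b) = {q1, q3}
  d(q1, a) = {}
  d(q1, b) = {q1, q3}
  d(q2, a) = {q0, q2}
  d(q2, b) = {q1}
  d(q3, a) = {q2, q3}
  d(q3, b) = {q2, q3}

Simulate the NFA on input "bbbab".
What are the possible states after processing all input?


Start: {q0}
  --b--> {q1, q3}
  --b--> {q1, q2, q3}
  --b--> {q1, q2, q3}
  --a--> {q0, q2, q3}
  --b--> {q1, q2, q3}

{q1, q2, q3}


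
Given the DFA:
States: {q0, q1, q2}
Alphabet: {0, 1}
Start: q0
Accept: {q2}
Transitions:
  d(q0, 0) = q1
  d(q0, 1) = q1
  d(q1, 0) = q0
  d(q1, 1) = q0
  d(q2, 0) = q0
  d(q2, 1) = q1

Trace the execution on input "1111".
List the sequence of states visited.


Input: 1111
d(q0, 1) = q1
d(q1, 1) = q0
d(q0, 1) = q1
d(q1, 1) = q0


q0 -> q1 -> q0 -> q1 -> q0


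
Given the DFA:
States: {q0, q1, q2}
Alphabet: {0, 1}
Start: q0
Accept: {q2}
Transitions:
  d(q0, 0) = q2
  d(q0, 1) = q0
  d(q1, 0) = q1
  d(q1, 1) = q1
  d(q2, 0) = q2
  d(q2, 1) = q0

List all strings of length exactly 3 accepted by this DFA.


All strings of length 3: 8 total
Accepted: 4

"000", "010", "100", "110"


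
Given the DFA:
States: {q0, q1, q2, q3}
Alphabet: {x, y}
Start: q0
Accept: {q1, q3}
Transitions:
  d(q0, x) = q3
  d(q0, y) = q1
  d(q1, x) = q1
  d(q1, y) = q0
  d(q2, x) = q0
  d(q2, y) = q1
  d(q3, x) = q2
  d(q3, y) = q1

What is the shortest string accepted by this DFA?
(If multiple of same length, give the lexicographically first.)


BFS by string length (lex-first path to each state shown):
  len 0: q0<-""
  len 1: q1<-"y", q3<-"x"
Found accept state at length 1.

"x"


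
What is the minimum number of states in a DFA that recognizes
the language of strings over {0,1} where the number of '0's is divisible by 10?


States track (count of '0') mod 10.
Need 10 states: one per remainder 0..9; accept = remainder 0.

10


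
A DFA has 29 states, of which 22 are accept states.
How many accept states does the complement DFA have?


Complement swaps accept and non-accept states.
29 - 22 = 7

7


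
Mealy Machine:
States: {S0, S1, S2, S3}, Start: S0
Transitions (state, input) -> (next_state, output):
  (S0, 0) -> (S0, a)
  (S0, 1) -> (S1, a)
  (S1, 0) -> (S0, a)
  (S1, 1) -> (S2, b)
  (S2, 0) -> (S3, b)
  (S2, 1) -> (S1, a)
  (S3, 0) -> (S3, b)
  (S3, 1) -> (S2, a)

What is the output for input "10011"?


Step-by-step:
  (S0, 1) -> (S1, a)
  (S1, 0) -> (S0, a)
  (S0, 0) -> (S0, a)
  (S0, 1) -> (S1, a)
  (S1, 1) -> (S2, b)

"aaaab"


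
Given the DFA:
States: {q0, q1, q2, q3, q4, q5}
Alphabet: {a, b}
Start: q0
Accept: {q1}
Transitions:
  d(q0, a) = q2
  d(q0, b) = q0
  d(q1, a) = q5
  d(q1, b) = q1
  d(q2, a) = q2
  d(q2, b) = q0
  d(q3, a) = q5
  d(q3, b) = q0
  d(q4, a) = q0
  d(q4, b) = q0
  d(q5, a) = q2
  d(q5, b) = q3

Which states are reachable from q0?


BFS from q0:
  layer 0: {q0}
  layer 1: {q2}

{q0, q2}


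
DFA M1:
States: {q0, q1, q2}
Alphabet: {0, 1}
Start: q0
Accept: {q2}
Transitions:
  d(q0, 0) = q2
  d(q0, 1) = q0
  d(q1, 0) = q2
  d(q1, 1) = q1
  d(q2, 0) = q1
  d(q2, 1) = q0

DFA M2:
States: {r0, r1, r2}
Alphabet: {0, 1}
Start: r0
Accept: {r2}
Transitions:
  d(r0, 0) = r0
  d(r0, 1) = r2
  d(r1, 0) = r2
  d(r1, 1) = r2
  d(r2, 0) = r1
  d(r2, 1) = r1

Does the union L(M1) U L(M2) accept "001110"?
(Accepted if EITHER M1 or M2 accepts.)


M1: final=q2 accepted=True
M2: final=r1 accepted=False

Yes, union accepts


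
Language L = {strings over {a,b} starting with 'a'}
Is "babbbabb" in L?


first symbol = 'b'

No, "babbbabb" is not in L


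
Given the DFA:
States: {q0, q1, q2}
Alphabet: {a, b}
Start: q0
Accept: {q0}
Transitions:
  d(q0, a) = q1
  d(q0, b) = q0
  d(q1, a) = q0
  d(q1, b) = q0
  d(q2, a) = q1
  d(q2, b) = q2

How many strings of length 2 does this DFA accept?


Enumerating all length-2 strings:
  "aa" -> q0 [accept]
  "ab" -> q0 [accept]
  "ba" -> q1 [reject]
  "bb" -> q0 [accept]

3 out of 4


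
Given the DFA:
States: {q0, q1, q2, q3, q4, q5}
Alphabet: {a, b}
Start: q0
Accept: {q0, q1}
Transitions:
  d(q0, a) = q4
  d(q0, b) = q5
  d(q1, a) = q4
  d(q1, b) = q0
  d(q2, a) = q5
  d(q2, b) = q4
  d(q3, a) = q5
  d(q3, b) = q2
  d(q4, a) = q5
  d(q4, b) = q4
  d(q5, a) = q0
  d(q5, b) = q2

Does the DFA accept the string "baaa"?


Trace: q0 -> q5 -> q0 -> q4 -> q5
Final state: q5
Accept states: {q0, q1}

No, rejected (final state q5 is not an accept state)


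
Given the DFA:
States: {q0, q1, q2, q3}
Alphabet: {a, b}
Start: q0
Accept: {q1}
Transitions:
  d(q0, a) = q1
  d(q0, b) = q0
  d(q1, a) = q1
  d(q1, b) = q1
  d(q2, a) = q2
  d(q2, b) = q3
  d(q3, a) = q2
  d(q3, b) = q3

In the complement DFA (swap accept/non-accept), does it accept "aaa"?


Trace: q0 -> q1 -> q1 -> q1
Final: q1
Original accept: {q1}
Complement: q1 is in original accept

No, complement rejects (original accepts)


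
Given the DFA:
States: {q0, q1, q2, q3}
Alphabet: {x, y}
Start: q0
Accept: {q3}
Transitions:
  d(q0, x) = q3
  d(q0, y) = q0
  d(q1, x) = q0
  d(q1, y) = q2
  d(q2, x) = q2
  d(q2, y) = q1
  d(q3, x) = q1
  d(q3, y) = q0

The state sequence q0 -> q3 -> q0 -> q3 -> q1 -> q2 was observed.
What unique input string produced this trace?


Trace back each transition to find the symbol:
  q0 --[x]--> q3
  q3 --[y]--> q0
  q0 --[x]--> q3
  q3 --[x]--> q1
  q1 --[y]--> q2

"xyxxy"


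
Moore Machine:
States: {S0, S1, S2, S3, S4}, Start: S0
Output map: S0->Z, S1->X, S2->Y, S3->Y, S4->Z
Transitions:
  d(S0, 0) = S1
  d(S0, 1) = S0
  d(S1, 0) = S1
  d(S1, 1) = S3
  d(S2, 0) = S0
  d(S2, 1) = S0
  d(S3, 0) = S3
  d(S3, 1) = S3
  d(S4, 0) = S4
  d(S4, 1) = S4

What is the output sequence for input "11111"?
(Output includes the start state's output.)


Start: S0 (output Z)
  --1--> S0 (output Z)
  --1--> S0 (output Z)
  --1--> S0 (output Z)
  --1--> S0 (output Z)
  --1--> S0 (output Z)

"ZZZZZZ"


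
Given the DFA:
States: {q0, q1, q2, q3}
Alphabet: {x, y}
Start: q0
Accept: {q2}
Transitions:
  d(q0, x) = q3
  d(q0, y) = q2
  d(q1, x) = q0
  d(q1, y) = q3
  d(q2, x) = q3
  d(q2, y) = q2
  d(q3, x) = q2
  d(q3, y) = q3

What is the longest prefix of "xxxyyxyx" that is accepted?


Run the DFA, marking each prefix where the state is accepting:
  "" -> q0 [reject]
  "x" -> q3 [reject]
  "xx" -> q2 [accept]
  "xxx" -> q3 [reject]
  "xxxy" -> q3 [reject]
  "xxxyy" -> q3 [reject]
  "xxxyyx" -> q2 [accept]
  "xxxyyxy" -> q2 [accept]
  "xxxyyxyx" -> q3 [reject]

"xxxyyxy"


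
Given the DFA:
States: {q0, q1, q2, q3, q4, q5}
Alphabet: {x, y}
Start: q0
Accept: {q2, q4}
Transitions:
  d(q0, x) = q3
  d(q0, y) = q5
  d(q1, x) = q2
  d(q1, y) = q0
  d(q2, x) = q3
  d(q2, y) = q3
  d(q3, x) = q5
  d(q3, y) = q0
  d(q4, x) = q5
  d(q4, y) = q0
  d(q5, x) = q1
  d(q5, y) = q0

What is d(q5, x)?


Looking up transition d(q5, x)

q1


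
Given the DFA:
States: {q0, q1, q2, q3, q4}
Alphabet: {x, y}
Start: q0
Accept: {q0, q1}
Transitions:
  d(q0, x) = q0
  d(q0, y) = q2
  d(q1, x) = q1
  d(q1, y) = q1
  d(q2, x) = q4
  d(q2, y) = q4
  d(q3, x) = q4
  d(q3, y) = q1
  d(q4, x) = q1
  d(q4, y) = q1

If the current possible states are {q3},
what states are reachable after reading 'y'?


Apply transition on 'y' from each current state:
  d(q3, y) = q1

{q1}


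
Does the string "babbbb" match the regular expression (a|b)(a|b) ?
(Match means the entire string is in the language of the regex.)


|string| = 6; first = 'b'; last = 'b'

No, "babbbb" does not match (a|b)(a|b)


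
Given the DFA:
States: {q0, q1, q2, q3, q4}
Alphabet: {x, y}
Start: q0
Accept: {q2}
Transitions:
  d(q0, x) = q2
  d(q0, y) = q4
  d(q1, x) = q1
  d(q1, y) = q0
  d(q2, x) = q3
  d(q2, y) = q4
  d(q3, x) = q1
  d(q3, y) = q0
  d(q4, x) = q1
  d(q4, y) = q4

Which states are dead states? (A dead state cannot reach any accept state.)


Forward reachability from each state:
  q0 -> reaches accept state q2 (live)
  q1 -> reaches accept state q2 (live)
  q2 -> reaches accept state q2 (live)
  q3 -> reaches accept state q2 (live)
  q4 -> reaches accept state q2 (live)

None (all states can reach an accept state)


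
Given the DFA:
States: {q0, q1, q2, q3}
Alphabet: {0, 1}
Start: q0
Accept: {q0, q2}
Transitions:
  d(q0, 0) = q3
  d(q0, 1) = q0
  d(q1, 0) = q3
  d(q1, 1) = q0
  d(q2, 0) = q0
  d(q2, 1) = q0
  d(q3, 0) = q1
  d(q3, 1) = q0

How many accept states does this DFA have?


Accept states listed: {q0, q2}
Counting: q0(1) q2(2)

2


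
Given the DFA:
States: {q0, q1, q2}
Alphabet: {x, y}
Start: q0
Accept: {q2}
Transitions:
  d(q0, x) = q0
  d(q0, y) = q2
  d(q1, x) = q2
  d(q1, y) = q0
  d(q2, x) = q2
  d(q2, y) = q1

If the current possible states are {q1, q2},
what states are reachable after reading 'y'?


Apply transition on 'y' from each current state:
  d(q1, y) = q0
  d(q2, y) = q1

{q0, q1}


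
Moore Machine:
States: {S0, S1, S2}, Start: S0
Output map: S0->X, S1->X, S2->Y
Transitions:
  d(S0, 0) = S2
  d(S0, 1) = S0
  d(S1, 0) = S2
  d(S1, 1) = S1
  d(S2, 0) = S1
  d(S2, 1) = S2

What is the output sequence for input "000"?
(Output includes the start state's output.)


Start: S0 (output X)
  --0--> S2 (output Y)
  --0--> S1 (output X)
  --0--> S2 (output Y)

"XYXY"


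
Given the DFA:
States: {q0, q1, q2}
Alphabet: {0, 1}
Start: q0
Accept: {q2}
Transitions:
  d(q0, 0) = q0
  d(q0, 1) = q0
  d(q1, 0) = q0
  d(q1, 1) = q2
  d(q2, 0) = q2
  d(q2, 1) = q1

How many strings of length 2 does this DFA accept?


Enumerating all length-2 strings:
  "00" -> q0 [reject]
  "01" -> q0 [reject]
  "10" -> q0 [reject]
  "11" -> q0 [reject]

0 out of 4


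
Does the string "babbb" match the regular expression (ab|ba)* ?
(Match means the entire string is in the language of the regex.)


|string| = 5; first = 'b'; last = 'b'

No, "babbb" does not match (ab|ba)*


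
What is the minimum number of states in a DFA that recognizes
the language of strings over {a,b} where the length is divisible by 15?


States track (length) mod 15.
Need 15 states: one per remainder 0..14; accept = remainder 0.

15


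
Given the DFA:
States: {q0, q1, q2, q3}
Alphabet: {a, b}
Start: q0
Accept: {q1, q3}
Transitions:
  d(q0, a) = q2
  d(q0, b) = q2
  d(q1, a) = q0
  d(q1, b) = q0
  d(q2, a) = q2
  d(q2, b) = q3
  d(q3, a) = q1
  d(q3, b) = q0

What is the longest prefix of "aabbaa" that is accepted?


Run the DFA, marking each prefix where the state is accepting:
  "" -> q0 [reject]
  "a" -> q2 [reject]
  "aa" -> q2 [reject]
  "aab" -> q3 [accept]
  "aabb" -> q0 [reject]
  "aabba" -> q2 [reject]
  "aabbaa" -> q2 [reject]

"aab"


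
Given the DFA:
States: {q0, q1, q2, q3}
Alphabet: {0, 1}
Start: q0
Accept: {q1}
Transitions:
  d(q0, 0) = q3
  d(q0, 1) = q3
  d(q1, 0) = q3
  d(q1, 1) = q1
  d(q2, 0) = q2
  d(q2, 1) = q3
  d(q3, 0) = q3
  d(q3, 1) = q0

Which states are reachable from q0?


BFS from q0:
  layer 0: {q0}
  layer 1: {q3}

{q0, q3}


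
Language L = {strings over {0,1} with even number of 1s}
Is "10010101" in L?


count('1') = 4; 4 mod 2 = 0

Yes, "10010101" is in L


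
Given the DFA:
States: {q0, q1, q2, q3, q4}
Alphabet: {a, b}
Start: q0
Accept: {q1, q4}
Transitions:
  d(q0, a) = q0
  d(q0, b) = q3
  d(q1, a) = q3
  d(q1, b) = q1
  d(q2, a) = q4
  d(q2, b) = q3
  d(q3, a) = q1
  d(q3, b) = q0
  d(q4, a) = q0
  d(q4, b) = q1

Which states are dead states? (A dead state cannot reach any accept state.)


Forward reachability from each state:
  q0 -> reaches accept state q1 (live)
  q1 -> reaches accept state q1 (live)
  q2 -> reaches accept state q1 (live)
  q3 -> reaches accept state q1 (live)
  q4 -> reaches accept state q1 (live)

None (all states can reach an accept state)


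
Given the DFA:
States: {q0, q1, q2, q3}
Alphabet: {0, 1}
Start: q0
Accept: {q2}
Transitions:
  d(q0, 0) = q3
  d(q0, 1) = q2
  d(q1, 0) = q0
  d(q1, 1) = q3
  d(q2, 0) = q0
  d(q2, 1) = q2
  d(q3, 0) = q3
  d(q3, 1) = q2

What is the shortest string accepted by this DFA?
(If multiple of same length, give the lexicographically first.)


BFS by string length (lex-first path to each state shown):
  len 0: q0<-""
  len 1: q2<-"1", q3<-"0"
Found accept state at length 1.

"1"


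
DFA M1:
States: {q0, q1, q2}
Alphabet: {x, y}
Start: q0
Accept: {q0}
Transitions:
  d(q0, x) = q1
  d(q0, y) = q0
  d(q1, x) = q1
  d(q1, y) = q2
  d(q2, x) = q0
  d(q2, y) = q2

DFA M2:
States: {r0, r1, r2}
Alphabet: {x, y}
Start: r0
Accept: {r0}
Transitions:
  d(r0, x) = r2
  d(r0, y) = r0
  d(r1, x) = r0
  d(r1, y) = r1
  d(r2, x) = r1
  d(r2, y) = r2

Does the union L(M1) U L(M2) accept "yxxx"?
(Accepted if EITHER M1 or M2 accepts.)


M1: final=q1 accepted=False
M2: final=r0 accepted=True

Yes, union accepts


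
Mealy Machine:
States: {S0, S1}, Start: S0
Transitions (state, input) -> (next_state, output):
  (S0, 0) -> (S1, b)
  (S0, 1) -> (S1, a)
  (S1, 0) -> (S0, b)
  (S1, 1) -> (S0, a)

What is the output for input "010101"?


Step-by-step:
  (S0, 0) -> (S1, b)
  (S1, 1) -> (S0, a)
  (S0, 0) -> (S1, b)
  (S1, 1) -> (S0, a)
  (S0, 0) -> (S1, b)
  (S1, 1) -> (S0, a)

"bababa"


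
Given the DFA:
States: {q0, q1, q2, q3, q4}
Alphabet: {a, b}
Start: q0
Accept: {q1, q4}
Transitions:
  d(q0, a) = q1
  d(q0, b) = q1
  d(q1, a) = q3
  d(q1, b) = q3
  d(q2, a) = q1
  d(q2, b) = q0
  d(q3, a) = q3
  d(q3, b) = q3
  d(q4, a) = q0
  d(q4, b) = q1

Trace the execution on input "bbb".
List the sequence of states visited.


Input: bbb
d(q0, b) = q1
d(q1, b) = q3
d(q3, b) = q3


q0 -> q1 -> q3 -> q3


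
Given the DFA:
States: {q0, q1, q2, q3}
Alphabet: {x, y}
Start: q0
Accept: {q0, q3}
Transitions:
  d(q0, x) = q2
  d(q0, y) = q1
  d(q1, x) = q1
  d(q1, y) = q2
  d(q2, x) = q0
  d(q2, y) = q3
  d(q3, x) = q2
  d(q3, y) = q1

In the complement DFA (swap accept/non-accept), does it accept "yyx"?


Trace: q0 -> q1 -> q2 -> q0
Final: q0
Original accept: {q0, q3}
Complement: q0 is in original accept

No, complement rejects (original accepts)


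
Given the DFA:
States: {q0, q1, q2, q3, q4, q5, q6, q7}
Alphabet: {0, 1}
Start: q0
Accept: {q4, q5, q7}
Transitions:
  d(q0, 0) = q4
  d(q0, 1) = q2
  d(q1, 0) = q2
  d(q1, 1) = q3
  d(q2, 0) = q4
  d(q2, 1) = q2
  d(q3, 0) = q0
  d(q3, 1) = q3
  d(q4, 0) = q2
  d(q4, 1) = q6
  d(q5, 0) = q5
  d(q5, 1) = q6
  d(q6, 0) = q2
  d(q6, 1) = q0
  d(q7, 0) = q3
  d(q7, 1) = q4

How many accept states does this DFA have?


Accept states listed: {q4, q5, q7}
Counting: q4(1) q5(2) q7(3)

3


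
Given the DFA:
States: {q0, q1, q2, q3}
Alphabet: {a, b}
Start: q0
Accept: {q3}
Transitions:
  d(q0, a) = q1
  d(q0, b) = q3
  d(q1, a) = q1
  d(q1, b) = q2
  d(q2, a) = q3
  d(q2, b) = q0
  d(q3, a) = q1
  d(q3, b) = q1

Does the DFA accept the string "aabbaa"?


Trace: q0 -> q1 -> q1 -> q2 -> q0 -> q1 -> q1
Final state: q1
Accept states: {q3}

No, rejected (final state q1 is not an accept state)


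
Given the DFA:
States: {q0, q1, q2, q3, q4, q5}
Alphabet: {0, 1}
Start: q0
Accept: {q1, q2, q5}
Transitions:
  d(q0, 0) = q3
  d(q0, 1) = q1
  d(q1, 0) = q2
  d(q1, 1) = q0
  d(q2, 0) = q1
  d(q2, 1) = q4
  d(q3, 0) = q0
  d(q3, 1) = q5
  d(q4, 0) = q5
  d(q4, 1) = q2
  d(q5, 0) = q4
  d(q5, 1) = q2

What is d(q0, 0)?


Looking up transition d(q0, 0)

q3


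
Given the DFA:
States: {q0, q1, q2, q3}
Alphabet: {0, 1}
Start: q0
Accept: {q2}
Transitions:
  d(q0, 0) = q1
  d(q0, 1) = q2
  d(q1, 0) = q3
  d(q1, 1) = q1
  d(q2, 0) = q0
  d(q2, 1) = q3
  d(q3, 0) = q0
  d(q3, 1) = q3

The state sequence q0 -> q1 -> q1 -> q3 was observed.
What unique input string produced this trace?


Trace back each transition to find the symbol:
  q0 --[0]--> q1
  q1 --[1]--> q1
  q1 --[0]--> q3

"010"


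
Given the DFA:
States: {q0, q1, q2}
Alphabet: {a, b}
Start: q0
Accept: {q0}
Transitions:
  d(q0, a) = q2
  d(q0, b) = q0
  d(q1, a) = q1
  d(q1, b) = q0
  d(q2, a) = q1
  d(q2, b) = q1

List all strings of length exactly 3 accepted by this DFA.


All strings of length 3: 8 total
Accepted: 3

"aab", "abb", "bbb"


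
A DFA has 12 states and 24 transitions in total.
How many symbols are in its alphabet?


Each state has exactly one transition per symbol.
|alphabet| = transitions / states = 24 / 12 = 2

2


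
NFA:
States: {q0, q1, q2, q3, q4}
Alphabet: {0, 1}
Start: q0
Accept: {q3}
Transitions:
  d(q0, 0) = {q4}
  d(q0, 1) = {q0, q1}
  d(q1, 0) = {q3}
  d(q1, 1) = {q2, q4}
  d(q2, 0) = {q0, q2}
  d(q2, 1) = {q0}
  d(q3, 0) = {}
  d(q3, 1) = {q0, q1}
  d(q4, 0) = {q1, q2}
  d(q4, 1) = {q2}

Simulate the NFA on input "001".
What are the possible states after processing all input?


Start: {q0}
  --0--> {q4}
  --0--> {q1, q2}
  --1--> {q0, q2, q4}

{q0, q2, q4}


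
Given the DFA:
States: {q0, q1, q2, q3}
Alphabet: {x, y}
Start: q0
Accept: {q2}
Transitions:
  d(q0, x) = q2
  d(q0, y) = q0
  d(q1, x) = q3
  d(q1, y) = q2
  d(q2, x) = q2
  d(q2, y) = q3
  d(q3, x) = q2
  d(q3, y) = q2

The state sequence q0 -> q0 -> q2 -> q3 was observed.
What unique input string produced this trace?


Trace back each transition to find the symbol:
  q0 --[y]--> q0
  q0 --[x]--> q2
  q2 --[y]--> q3

"yxy"


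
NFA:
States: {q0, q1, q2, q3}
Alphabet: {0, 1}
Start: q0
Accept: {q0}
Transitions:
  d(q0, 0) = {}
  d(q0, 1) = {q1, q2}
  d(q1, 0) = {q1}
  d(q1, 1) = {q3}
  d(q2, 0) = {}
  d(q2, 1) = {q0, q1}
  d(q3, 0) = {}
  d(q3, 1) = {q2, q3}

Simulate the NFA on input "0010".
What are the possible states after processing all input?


Start: {q0}
  --0--> {}
  --0--> {}
  --1--> {}
  --0--> {}

{} (empty set, no valid transitions)


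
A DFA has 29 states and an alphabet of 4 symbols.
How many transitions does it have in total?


Each state has exactly one transition per symbol.
29 * 4 = 116

116


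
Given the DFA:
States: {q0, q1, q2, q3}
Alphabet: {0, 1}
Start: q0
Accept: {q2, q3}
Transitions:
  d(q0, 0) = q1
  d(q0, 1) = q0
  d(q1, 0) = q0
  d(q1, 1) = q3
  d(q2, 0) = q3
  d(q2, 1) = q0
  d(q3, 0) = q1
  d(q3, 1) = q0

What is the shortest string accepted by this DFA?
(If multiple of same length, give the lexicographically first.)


BFS by string length (lex-first path to each state shown):
  len 0: q0<-""
  len 1: q0<-"1", q1<-"0"
  len 2: q0<-"00", q1<-"10", q3<-"01"
Found accept state at length 2.

"01"


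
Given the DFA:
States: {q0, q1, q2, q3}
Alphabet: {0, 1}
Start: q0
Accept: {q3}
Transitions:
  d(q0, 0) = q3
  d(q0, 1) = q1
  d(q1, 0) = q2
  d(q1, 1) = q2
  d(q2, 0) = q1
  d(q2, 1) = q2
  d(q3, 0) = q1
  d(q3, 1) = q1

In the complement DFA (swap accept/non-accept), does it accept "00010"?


Trace: q0 -> q3 -> q1 -> q2 -> q2 -> q1
Final: q1
Original accept: {q3}
Complement: q1 is not in original accept

Yes, complement accepts (original rejects)


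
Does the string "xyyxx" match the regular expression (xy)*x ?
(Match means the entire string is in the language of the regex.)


|string| = 5; first = 'x'; last = 'x'

No, "xyyxx" does not match (xy)*x


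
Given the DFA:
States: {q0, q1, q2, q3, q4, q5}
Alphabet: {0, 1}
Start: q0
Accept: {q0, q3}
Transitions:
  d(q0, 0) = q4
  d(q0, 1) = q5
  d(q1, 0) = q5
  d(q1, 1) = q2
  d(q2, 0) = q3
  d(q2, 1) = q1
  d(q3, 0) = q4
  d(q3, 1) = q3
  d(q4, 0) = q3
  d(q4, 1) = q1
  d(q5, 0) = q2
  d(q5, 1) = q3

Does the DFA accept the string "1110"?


Trace: q0 -> q5 -> q3 -> q3 -> q4
Final state: q4
Accept states: {q0, q3}

No, rejected (final state q4 is not an accept state)


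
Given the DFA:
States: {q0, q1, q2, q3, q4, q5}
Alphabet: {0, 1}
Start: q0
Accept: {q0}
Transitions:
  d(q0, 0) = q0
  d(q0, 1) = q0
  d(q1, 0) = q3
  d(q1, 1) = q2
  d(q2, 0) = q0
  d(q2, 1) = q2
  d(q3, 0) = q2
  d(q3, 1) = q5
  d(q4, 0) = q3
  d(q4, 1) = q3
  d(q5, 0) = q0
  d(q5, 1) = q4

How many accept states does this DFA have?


Accept states listed: {q0}
Counting: q0(1)

1


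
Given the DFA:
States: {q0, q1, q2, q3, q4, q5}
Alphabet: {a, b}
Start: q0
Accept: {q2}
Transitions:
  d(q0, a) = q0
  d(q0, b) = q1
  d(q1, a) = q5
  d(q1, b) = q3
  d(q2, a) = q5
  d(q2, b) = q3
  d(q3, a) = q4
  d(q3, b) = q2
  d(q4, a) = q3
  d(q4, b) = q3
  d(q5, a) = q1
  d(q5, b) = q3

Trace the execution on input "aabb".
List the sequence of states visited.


Input: aabb
d(q0, a) = q0
d(q0, a) = q0
d(q0, b) = q1
d(q1, b) = q3


q0 -> q0 -> q0 -> q1 -> q3


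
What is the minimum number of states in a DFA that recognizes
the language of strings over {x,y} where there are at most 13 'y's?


States: count = 0, 1, ..., 13 (all accepting; 14 states), plus a dead state for count > 13.
Total: 14 + 1 = 15.

15


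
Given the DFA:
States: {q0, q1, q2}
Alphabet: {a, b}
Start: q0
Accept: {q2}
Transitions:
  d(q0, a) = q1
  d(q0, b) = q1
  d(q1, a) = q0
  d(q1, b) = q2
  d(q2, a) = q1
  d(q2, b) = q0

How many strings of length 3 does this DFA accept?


Enumerating all length-3 strings:
  "aaa" -> q1 [reject]
  "aab" -> q1 [reject]
  "aba" -> q1 [reject]
  "abb" -> q0 [reject]
  "baa" -> q1 [reject]
  "bab" -> q1 [reject]
  "bba" -> q1 [reject]
  "bbb" -> q0 [reject]

0 out of 8


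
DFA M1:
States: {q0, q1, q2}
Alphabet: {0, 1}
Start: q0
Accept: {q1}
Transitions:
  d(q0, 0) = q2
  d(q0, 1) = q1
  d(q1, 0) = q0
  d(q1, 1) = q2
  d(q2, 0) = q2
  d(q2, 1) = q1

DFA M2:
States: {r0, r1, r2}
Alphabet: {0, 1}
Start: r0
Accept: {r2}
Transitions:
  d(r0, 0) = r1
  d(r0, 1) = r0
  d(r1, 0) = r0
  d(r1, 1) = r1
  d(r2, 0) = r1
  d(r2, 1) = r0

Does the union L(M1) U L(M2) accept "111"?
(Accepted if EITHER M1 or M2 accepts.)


M1: final=q1 accepted=True
M2: final=r0 accepted=False

Yes, union accepts


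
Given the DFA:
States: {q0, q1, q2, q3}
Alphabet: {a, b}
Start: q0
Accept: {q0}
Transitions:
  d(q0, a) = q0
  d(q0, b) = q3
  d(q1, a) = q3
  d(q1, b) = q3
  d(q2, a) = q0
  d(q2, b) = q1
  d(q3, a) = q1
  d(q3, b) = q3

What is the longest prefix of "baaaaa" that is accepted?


Run the DFA, marking each prefix where the state is accepting:
  "" -> q0 [accept]
  "b" -> q3 [reject]
  "ba" -> q1 [reject]
  "baa" -> q3 [reject]
  "baaa" -> q1 [reject]
  "baaaa" -> q3 [reject]
  "baaaaa" -> q1 [reject]

""


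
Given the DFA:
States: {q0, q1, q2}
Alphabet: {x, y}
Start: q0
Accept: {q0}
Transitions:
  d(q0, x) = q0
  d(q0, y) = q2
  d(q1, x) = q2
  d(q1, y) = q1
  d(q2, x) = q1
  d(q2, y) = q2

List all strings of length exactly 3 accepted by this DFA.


All strings of length 3: 8 total
Accepted: 1

"xxx"


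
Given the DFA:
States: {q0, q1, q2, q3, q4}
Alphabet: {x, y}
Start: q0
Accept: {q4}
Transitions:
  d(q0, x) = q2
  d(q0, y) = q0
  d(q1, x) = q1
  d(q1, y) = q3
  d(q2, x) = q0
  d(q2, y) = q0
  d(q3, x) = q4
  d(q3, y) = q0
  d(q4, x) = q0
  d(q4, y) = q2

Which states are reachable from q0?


BFS from q0:
  layer 0: {q0}
  layer 1: {q2}

{q0, q2}


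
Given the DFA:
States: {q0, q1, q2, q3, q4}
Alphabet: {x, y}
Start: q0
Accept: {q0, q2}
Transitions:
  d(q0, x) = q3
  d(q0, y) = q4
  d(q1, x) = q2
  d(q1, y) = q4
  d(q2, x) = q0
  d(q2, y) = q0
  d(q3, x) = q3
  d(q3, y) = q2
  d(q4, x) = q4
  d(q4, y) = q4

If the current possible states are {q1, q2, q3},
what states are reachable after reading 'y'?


Apply transition on 'y' from each current state:
  d(q1, y) = q4
  d(q2, y) = q0
  d(q3, y) = q2

{q0, q2, q4}


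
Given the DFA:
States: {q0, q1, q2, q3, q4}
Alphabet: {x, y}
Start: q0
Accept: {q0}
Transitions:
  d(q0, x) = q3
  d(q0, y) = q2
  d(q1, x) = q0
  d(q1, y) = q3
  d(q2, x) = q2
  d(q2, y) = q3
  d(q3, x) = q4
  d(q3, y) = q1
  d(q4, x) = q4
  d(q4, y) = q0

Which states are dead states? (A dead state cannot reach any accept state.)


Forward reachability from each state:
  q0 -> reaches accept state q0 (live)
  q1 -> reaches accept state q0 (live)
  q2 -> reaches accept state q0 (live)
  q3 -> reaches accept state q0 (live)
  q4 -> reaches accept state q0 (live)

None (all states can reach an accept state)


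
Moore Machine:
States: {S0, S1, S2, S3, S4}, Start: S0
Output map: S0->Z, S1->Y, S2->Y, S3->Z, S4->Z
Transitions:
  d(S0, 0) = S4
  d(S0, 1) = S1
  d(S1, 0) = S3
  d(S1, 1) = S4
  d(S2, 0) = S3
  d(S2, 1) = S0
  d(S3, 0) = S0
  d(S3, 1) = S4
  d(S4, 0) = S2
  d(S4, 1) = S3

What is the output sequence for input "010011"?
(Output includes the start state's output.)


Start: S0 (output Z)
  --0--> S4 (output Z)
  --1--> S3 (output Z)
  --0--> S0 (output Z)
  --0--> S4 (output Z)
  --1--> S3 (output Z)
  --1--> S4 (output Z)

"ZZZZZZZ"


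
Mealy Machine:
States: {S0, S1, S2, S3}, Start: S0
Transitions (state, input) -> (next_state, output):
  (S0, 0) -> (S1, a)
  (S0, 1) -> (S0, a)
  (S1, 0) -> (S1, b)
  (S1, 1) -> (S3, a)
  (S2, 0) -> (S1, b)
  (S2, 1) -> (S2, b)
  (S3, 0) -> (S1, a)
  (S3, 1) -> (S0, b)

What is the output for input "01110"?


Step-by-step:
  (S0, 0) -> (S1, a)
  (S1, 1) -> (S3, a)
  (S3, 1) -> (S0, b)
  (S0, 1) -> (S0, a)
  (S0, 0) -> (S1, a)

"aabaa"


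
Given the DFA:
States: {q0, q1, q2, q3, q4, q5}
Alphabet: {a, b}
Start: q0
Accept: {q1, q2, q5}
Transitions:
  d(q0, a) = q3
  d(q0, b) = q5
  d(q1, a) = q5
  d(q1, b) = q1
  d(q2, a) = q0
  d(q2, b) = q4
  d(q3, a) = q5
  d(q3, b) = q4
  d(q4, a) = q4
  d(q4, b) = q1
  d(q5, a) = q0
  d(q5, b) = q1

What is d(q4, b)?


Looking up transition d(q4, b)

q1


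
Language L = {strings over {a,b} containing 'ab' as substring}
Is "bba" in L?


'ab' does not occur

No, "bba" is not in L


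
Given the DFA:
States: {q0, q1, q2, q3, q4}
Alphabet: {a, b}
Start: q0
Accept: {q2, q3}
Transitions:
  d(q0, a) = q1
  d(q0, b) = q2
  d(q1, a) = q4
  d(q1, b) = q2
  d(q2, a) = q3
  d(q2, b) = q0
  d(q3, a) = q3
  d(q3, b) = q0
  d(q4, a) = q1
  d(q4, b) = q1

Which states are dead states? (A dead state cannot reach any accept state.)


Forward reachability from each state:
  q0 -> reaches accept state q2 (live)
  q1 -> reaches accept state q2 (live)
  q2 -> reaches accept state q2 (live)
  q3 -> reaches accept state q2 (live)
  q4 -> reaches accept state q2 (live)

None (all states can reach an accept state)


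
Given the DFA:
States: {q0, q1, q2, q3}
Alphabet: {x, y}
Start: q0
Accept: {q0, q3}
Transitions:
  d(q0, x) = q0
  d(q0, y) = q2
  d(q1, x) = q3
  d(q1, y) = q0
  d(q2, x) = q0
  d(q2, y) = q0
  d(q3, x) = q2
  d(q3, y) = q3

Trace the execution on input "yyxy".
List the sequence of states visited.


Input: yyxy
d(q0, y) = q2
d(q2, y) = q0
d(q0, x) = q0
d(q0, y) = q2


q0 -> q2 -> q0 -> q0 -> q2


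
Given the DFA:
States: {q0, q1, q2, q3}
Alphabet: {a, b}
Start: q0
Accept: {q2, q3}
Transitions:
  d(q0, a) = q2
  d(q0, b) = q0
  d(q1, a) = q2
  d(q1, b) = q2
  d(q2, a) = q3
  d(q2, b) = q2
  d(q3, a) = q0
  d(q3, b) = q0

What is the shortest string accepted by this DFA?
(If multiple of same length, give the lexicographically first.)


BFS by string length (lex-first path to each state shown):
  len 0: q0<-""
  len 1: q0<-"b", q2<-"a"
Found accept state at length 1.

"a"


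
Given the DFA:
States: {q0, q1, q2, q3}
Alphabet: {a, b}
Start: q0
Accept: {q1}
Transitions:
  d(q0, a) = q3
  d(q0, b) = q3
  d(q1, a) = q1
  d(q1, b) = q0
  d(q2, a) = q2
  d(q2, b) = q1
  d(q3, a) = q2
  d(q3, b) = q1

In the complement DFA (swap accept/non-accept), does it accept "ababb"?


Trace: q0 -> q3 -> q1 -> q1 -> q0 -> q3
Final: q3
Original accept: {q1}
Complement: q3 is not in original accept

Yes, complement accepts (original rejects)


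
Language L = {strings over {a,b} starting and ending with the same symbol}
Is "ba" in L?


first = 'b', last = 'a'

No, "ba" is not in L


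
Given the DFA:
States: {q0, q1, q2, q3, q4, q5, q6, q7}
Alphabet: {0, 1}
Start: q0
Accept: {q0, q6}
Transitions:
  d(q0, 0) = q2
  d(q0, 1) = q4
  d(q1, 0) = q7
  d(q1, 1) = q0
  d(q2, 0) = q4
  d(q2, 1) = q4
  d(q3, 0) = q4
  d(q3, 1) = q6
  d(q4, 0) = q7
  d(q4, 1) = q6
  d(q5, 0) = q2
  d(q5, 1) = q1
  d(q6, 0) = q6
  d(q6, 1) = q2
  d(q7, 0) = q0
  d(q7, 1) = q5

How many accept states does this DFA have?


Accept states listed: {q0, q6}
Counting: q0(1) q6(2)

2


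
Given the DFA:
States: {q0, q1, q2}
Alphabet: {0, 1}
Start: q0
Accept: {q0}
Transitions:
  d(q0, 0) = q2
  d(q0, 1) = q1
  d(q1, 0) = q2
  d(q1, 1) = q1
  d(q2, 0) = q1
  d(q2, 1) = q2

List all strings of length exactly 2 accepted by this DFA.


All strings of length 2: 4 total
Accepted: 0

None


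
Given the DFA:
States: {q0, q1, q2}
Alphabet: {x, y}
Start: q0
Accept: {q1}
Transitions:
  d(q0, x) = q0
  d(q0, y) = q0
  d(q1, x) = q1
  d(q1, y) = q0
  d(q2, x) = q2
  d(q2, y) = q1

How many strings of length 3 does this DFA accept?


Enumerating all length-3 strings:
  "xxx" -> q0 [reject]
  "xxy" -> q0 [reject]
  "xyx" -> q0 [reject]
  "xyy" -> q0 [reject]
  "yxx" -> q0 [reject]
  "yxy" -> q0 [reject]
  "yyx" -> q0 [reject]
  "yyy" -> q0 [reject]

0 out of 8


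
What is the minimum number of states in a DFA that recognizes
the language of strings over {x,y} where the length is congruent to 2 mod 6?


States track (length) mod 6.
Need 6 states: one per remainder 0..5; accept = remainder 2.

6


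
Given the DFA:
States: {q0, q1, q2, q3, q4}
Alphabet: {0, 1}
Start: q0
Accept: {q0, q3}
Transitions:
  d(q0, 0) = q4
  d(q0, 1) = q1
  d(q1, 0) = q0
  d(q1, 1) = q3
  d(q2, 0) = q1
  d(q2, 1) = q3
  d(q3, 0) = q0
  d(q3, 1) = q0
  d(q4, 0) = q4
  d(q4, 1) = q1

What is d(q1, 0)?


Looking up transition d(q1, 0)

q0


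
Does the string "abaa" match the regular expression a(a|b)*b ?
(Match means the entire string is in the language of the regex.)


|string| = 4; first = 'a'; last = 'a'

No, "abaa" does not match a(a|b)*b


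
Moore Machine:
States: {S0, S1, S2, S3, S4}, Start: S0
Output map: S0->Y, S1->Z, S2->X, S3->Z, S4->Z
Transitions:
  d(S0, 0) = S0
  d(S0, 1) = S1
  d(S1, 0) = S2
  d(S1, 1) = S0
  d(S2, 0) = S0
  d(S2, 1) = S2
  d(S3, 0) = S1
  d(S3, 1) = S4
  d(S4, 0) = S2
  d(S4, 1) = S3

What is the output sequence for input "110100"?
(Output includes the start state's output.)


Start: S0 (output Y)
  --1--> S1 (output Z)
  --1--> S0 (output Y)
  --0--> S0 (output Y)
  --1--> S1 (output Z)
  --0--> S2 (output X)
  --0--> S0 (output Y)

"YZYYZXY"


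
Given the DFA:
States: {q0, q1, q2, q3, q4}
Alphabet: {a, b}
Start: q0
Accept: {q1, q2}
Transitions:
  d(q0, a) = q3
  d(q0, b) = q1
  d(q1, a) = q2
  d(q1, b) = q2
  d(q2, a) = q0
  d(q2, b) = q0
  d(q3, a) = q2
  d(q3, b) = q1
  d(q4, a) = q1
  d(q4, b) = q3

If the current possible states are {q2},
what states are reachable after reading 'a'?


Apply transition on 'a' from each current state:
  d(q2, a) = q0

{q0}


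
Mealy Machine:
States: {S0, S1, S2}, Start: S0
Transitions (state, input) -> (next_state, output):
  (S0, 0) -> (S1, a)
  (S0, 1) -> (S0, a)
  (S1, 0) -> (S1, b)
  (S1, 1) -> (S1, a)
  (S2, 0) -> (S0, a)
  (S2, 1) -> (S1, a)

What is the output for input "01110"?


Step-by-step:
  (S0, 0) -> (S1, a)
  (S1, 1) -> (S1, a)
  (S1, 1) -> (S1, a)
  (S1, 1) -> (S1, a)
  (S1, 0) -> (S1, b)

"aaaab"


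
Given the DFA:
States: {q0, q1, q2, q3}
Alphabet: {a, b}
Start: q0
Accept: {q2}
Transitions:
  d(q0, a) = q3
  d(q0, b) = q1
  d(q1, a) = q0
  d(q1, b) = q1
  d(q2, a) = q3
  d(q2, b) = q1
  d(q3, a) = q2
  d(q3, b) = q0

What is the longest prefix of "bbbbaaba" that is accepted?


Run the DFA, marking each prefix where the state is accepting:
  "" -> q0 [reject]
  "b" -> q1 [reject]
  "bb" -> q1 [reject]
  "bbb" -> q1 [reject]
  "bbbb" -> q1 [reject]
  "bbbba" -> q0 [reject]
  "bbbbaa" -> q3 [reject]
  "bbbbaab" -> q0 [reject]
  "bbbbaaba" -> q3 [reject]

No prefix is accepted


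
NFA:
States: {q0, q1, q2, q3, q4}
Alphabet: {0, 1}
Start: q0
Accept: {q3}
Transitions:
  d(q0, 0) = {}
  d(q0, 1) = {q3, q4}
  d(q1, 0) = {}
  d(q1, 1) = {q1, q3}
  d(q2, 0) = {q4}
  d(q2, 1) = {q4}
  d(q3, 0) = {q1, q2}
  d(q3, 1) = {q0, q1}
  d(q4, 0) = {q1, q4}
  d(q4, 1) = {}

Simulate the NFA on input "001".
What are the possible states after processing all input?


Start: {q0}
  --0--> {}
  --0--> {}
  --1--> {}

{} (empty set, no valid transitions)


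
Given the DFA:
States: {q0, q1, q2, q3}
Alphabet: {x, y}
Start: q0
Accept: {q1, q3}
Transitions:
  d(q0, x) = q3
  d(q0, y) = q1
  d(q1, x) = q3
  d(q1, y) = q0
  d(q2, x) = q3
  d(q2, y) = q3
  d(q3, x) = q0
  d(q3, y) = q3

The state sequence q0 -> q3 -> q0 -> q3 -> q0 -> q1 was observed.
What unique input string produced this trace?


Trace back each transition to find the symbol:
  q0 --[x]--> q3
  q3 --[x]--> q0
  q0 --[x]--> q3
  q3 --[x]--> q0
  q0 --[y]--> q1

"xxxxy"


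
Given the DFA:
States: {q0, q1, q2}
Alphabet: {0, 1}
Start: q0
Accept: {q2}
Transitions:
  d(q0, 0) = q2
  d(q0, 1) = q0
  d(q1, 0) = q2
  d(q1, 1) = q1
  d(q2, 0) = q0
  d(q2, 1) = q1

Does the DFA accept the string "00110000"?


Trace: q0 -> q2 -> q0 -> q0 -> q0 -> q2 -> q0 -> q2 -> q0
Final state: q0
Accept states: {q2}

No, rejected (final state q0 is not an accept state)


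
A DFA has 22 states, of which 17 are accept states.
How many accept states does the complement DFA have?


Complement swaps accept and non-accept states.
22 - 17 = 5

5


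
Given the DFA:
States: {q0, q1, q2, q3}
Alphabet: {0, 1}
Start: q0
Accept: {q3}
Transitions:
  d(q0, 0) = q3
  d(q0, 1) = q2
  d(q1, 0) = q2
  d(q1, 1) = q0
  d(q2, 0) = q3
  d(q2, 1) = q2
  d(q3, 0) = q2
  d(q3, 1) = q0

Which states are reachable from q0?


BFS from q0:
  layer 0: {q0}
  layer 1: {q2, q3}

{q0, q2, q3}


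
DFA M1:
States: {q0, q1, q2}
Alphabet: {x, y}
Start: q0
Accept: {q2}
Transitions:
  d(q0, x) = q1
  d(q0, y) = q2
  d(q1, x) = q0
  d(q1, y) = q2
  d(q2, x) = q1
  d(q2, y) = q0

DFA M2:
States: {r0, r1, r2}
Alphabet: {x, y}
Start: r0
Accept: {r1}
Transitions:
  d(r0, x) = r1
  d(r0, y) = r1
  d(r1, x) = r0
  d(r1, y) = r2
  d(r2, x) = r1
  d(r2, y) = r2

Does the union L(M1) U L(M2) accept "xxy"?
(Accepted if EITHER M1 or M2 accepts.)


M1: final=q2 accepted=True
M2: final=r1 accepted=True

Yes, union accepts


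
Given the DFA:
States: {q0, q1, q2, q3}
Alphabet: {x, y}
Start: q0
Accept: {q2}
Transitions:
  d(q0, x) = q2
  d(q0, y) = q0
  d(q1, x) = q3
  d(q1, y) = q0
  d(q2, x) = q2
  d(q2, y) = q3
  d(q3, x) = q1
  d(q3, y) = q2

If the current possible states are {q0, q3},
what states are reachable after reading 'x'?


Apply transition on 'x' from each current state:
  d(q0, x) = q2
  d(q3, x) = q1

{q1, q2}


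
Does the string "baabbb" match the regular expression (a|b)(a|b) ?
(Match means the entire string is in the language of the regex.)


|string| = 6; first = 'b'; last = 'b'

No, "baabbb" does not match (a|b)(a|b)


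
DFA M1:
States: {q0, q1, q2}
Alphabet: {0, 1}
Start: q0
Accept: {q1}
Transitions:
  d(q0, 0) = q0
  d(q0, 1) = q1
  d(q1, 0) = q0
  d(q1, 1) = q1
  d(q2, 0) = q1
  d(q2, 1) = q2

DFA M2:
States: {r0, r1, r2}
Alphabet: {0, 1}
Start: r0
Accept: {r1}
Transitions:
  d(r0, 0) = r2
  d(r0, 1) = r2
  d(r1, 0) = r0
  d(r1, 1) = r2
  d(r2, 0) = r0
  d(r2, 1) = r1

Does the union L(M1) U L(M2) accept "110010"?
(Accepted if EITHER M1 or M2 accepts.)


M1: final=q0 accepted=False
M2: final=r0 accepted=False

No, union rejects (neither accepts)


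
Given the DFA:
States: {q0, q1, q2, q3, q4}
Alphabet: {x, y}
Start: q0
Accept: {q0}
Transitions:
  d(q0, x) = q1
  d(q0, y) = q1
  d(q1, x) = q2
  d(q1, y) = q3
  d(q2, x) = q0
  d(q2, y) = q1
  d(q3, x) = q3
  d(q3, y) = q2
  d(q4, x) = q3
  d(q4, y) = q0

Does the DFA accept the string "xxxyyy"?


Trace: q0 -> q1 -> q2 -> q0 -> q1 -> q3 -> q2
Final state: q2
Accept states: {q0}

No, rejected (final state q2 is not an accept state)


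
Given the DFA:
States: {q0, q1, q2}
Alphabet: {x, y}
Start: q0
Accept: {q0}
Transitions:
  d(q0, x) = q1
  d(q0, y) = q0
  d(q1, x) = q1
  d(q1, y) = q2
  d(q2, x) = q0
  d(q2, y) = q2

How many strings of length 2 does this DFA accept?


Enumerating all length-2 strings:
  "xx" -> q1 [reject]
  "xy" -> q2 [reject]
  "yx" -> q1 [reject]
  "yy" -> q0 [accept]

1 out of 4


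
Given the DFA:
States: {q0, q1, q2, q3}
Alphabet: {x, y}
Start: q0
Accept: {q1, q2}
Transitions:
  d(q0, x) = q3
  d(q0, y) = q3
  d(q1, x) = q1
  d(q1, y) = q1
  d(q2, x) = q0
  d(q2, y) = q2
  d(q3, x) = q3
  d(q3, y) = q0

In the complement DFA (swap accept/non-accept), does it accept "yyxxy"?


Trace: q0 -> q3 -> q0 -> q3 -> q3 -> q0
Final: q0
Original accept: {q1, q2}
Complement: q0 is not in original accept

Yes, complement accepts (original rejects)


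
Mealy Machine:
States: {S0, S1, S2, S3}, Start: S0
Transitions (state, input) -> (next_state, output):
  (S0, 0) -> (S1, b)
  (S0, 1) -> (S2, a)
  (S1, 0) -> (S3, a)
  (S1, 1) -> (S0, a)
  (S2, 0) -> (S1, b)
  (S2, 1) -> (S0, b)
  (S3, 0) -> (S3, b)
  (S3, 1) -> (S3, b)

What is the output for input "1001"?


Step-by-step:
  (S0, 1) -> (S2, a)
  (S2, 0) -> (S1, b)
  (S1, 0) -> (S3, a)
  (S3, 1) -> (S3, b)

"abab"


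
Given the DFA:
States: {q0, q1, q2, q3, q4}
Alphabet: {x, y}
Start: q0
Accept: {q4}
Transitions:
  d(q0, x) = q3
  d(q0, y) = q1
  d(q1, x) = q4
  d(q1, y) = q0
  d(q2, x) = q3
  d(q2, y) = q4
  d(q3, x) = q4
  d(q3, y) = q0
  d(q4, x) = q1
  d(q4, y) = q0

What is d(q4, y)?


Looking up transition d(q4, y)

q0


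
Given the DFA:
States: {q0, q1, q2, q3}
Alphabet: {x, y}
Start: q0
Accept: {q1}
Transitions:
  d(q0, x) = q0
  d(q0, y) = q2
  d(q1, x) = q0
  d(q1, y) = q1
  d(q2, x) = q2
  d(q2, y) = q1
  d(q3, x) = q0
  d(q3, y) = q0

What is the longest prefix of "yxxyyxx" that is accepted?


Run the DFA, marking each prefix where the state is accepting:
  "" -> q0 [reject]
  "y" -> q2 [reject]
  "yx" -> q2 [reject]
  "yxx" -> q2 [reject]
  "yxxy" -> q1 [accept]
  "yxxyy" -> q1 [accept]
  "yxxyyx" -> q0 [reject]
  "yxxyyxx" -> q0 [reject]

"yxxyy"


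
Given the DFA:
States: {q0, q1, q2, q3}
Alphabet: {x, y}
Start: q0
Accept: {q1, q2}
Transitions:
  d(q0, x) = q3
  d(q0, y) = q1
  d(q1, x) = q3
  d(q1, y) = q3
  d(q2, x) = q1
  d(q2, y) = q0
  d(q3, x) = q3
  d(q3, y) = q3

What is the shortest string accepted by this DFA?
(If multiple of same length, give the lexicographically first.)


BFS by string length (lex-first path to each state shown):
  len 0: q0<-""
  len 1: q1<-"y", q3<-"x"
Found accept state at length 1.

"y"


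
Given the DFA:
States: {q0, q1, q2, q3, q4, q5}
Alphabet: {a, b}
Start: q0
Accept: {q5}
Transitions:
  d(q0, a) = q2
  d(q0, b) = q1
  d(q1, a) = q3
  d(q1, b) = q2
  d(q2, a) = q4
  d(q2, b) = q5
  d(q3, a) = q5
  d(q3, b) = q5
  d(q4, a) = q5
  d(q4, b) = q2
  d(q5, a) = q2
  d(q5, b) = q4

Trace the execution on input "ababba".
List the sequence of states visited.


Input: ababba
d(q0, a) = q2
d(q2, b) = q5
d(q5, a) = q2
d(q2, b) = q5
d(q5, b) = q4
d(q4, a) = q5


q0 -> q2 -> q5 -> q2 -> q5 -> q4 -> q5
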